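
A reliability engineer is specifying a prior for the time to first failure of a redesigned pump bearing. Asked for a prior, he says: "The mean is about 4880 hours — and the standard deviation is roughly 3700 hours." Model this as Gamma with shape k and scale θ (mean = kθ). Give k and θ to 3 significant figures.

k ≈ 1.74, θ ≈ 2810

For Gamma(k, scale θ): mean = kθ, variance = kθ², so CV = 1/√k.
CV = SD/mean = 3700/4880 = 0.7582, hence k = 1/CV² = 1.74.
Then θ = mean/k = 4880/1.74 = 2810.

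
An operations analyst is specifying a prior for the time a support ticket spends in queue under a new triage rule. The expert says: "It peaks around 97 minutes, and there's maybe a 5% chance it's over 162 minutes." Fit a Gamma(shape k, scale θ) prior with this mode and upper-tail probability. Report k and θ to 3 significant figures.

Gamma(k,θ) with k>1 has mode (k−1)θ, so θ = 97/(k−1).
Need P(X < 162) = 0.95 with θ tied to k this way. Start at k = 2, θ = 97: P(X<162) ≈ 0.497.
Too low — raise k to concentrate. Iterating converges to k ≈ 11.6.
Then θ = 97/(11.6−1) ≈ 9.14.

k ≈ 11.6, θ ≈ 9.14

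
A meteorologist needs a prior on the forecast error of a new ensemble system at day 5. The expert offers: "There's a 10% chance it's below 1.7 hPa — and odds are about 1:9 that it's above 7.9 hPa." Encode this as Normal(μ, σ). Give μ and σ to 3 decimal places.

The p-quantile of Normal(μ,σ) is μ + z_p·σ, with z_{0.1} = -1.282 and z_{0.9} = 1.282.
Eliminate σ: μ = (z₂·x₁ − z₁·x₂)/(z₂ − z₁) = (1.282·1.7 − (-1.282)·7.9)/2.563 = 4.800.
Then σ = (x₂ − x₁)/(z₂ − z₁) = (7.9 − 1.7)/2.563 = 2.419.

μ = 4.800, σ = 2.419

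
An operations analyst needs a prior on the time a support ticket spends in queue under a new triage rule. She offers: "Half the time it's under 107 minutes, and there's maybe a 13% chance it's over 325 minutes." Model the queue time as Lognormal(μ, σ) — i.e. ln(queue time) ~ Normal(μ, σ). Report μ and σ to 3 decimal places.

μ ≈ 4.673, σ ≈ 0.986

If T ~ Lognormal(μ,σ) then ln T ~ Normal(μ,σ), so the p-quantile of ln T is μ + z_p·σ.
ln(107) = 4.673 and ln(325) = 5.784; z_{0.5} = 0, z_{0.87} = 1.126.
σ = (5.784 − 4.673)/(1.126 − (0)) = 0.986.
μ = 4.673 − (0)·0.986 = 4.673.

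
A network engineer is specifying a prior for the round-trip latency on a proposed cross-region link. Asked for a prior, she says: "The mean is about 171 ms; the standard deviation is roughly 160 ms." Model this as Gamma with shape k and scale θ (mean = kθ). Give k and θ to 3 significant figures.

k ≈ 1.14, θ ≈ 150

For Gamma(k, scale θ): mean = kθ, variance = kθ², so CV = 1/√k.
CV = SD/mean = 160/171 = 0.9357, hence k = 1/CV² = 1.14.
Then θ = mean/k = 171/1.14 = 150.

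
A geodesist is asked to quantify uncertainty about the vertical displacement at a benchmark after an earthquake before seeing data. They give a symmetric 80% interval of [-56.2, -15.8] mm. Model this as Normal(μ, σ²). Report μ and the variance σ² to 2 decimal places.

μ = -36.00, σ² = 248.45

A symmetric 80% interval runs μ ± z·σ with z = 1.282.
Half-width = 20.2, so σ = 20.2/1.282 = 15.762 and σ² = 248.45.
μ is the interval midpoint, -36.00.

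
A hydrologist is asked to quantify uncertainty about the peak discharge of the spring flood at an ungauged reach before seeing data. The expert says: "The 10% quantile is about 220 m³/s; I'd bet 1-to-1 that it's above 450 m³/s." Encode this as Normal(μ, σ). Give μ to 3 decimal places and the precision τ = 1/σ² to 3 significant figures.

For Normal(μ,σ), the p-quantile is μ + z_p·σ. Here z_{0.1} = -1.282, z_{0.5} = 0.
So 220 = μ − 1.282σ and 450 = μ + 0σ.
Subtracting: σ = (450 − 220)/(0 − (-1.282)) = 179.470.
Then μ = 220 − (-1.282)·179.470 = 450.000.
Precision τ = 1/σ² = 1/179.5² = 3.1e-05.

μ = 450.000, τ = 3.1e-05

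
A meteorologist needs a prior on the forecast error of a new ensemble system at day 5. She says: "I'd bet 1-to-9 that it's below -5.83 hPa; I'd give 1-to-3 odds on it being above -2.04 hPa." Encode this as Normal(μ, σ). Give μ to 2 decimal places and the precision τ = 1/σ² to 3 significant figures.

For Normal(μ,σ), the p-quantile is μ + z_p·σ. Here z_{0.1} = -1.282, z_{0.75} = 0.6745.
So -5.83 = μ − 1.282σ and -2.04 = μ + 0.6745σ.
Subtracting: σ = (-2.04 − -5.83)/(0.6745 − (-1.282)) = 1.94.
Then μ = -5.83 − (-1.282)·1.94 = -3.35.
Precision τ = 1/σ² = 1/1.938² = 0.266.

μ = -3.35, τ = 0.266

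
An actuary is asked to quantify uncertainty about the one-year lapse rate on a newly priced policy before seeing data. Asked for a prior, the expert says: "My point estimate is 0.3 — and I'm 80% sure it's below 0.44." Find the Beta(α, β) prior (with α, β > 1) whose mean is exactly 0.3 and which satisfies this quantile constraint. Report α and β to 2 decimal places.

α ≈ 2.09, β ≈ 4.87

With mean 0.3 fixed, write α = 0.3s, β = 0.7s where s = α+β.
Need P(θ < 0.44) = 0.8 under Beta(0.3s, 0.7s). Normal approximation: (q−m)/√(m(1−m)/s) ≈ z_{0.8} = 0.842, so s ≈ 0.3·0.7·(0.842)²/(0.44−0.3)² = 7.6.
At s = 7.6: P(θ<0.44) ≈ 0.808. Adjusting to match 0.8 gives s ≈ 6.96.
So α = 0.3·6.96 ≈ 2.09, β = 0.7·6.96 ≈ 4.87.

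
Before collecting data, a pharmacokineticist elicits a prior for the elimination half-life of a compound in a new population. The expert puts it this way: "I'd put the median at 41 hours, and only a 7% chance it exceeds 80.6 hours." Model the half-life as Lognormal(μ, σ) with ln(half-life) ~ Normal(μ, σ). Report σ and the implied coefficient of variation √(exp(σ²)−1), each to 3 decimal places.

If T ~ Lognormal(μ,σ) then ln T ~ Normal(μ,σ), so the p-quantile of ln T is μ + z_p·σ.
ln(41) = 3.714 and ln(80.6) = 4.389; z_{0.5} = 0, z_{0.93} = 1.476.
σ = (4.389 − 3.714)/(1.476 − (0)) = 0.458.
μ = 3.714 − (0)·0.458 = 3.714.
CV = √(exp(σ²)−1) = √(exp(0.2098)−1) = 0.483.

σ ≈ 0.458, CV ≈ 0.483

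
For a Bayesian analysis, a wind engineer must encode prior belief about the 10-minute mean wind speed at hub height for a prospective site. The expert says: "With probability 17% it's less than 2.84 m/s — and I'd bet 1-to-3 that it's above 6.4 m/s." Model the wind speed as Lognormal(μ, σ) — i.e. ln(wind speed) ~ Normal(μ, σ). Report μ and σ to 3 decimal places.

If T ~ Lognormal(μ,σ) then ln T ~ Normal(μ,σ), so the p-quantile of ln T is μ + z_p·σ.
ln(2.84) = 1.044 and ln(6.4) = 1.856; z_{0.17} = -0.9542, z_{0.75} = 0.6745.
σ = (1.856 − 1.044)/(0.6745 − (-0.9542)) = 0.499.
μ = 1.044 − (-0.9542)·0.499 = 1.520.

μ ≈ 1.520, σ ≈ 0.499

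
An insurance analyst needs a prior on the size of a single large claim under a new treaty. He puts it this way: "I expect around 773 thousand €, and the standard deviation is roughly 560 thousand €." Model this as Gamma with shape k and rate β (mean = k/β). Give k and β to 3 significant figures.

k ≈ 1.91, β ≈ 0.00246

For Gamma(k, rate β): mean = k/β, variance = k/β², so CV = 1/√k.
CV = SD/mean = 560/773 = 0.7245, hence k = 1/CV² = 1.91.
Then β = k/mean = 1.91/773 = 0.00246.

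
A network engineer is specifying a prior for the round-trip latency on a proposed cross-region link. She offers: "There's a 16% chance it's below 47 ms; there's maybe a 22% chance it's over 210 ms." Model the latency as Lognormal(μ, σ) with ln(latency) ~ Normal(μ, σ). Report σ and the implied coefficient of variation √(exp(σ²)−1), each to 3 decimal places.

If T ~ Lognormal(μ,σ) then ln T ~ Normal(μ,σ), so the p-quantile of ln T is μ + z_p·σ.
ln(47) = 3.85 and ln(210) = 5.347; z_{0.16} = -0.9945, z_{0.78} = 0.7722.
σ = (5.347 − 3.85)/(0.7722 − (-0.9945)) = 0.847.
μ = 3.85 − (-0.9945)·0.847 = 4.693.
CV = √(exp(σ²)−1) = √(exp(0.7180)−1) = 1.025.

σ ≈ 0.847, CV ≈ 1.025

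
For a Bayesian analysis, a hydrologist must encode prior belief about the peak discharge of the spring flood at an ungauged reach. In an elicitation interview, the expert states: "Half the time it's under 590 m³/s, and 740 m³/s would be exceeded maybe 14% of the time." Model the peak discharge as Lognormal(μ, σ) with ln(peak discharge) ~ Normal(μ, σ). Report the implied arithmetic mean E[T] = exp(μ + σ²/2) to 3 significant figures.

If T ~ Lognormal(μ,σ) then ln T ~ Normal(μ,σ), so the p-quantile of ln T is μ + z_p·σ.
ln(590) = 6.38 and ln(740) = 6.607; z_{0.5} = 0, z_{0.86} = 1.08.
σ = (6.607 − 6.38)/(1.08 − (0)) = 0.210.
μ = 6.38 − (0)·0.210 = 6.380.
E[T] = exp(μ + σ²/2) = exp(6.380 + 0.0220) = 603 m³/s.

E[T] ≈ 603 m³/s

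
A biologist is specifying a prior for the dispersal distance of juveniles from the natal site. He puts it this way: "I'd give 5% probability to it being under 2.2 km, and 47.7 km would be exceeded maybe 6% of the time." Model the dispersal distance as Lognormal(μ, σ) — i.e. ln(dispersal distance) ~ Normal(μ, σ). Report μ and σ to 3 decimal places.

If T ~ Lognormal(μ,σ) then ln T ~ Normal(μ,σ), so the p-quantile of ln T is μ + z_p·σ.
ln(2.2) = 0.7885 and ln(47.7) = 3.865; z_{0.05} = -1.645, z_{0.94} = 1.555.
σ = (3.865 − 0.7885)/(1.555 − (-1.645)) = 0.962.
μ = 0.7885 − (-1.645)·0.962 = 2.370.

μ ≈ 2.370, σ ≈ 0.962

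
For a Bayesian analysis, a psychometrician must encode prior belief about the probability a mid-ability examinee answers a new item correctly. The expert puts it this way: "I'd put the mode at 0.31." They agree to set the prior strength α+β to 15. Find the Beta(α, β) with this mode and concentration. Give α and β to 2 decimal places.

α = 5.03, β = 9.97

For α,β > 1 the Beta mode is (α−1)/(α+β−2). With α+β = 15, the mode is (α−1)/13.
Set (α−1)/13 = 0.31 → α = 1 + 0.31·13 = 5.03.
β = 15 − α = 9.97.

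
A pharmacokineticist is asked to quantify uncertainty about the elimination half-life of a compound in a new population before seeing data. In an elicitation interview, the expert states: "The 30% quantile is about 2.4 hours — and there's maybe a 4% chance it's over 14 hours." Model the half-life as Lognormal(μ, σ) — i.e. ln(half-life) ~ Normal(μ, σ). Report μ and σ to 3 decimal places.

μ ≈ 1.282, σ ≈ 0.775

If T ~ Lognormal(μ,σ) then ln T ~ Normal(μ,σ), so the p-quantile of ln T is μ + z_p·σ.
ln(2.4) = 0.8755 and ln(14) = 2.639; z_{0.3} = -0.5244, z_{0.96} = 1.751.
σ = (2.639 − 0.8755)/(1.751 − (-0.5244)) = 0.775.
μ = 0.8755 − (-0.5244)·0.775 = 1.282.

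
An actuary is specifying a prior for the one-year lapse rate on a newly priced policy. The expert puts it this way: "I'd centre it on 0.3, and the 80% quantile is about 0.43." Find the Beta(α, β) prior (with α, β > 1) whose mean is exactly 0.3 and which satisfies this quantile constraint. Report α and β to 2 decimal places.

α ≈ 2.44, β ≈ 5.69

With mean 0.3 fixed, write α = 0.3s, β = 0.7s where s = α+β.
Need P(θ < 0.43) = 0.8 under Beta(0.3s, 0.7s). Normal approximation: (q−m)/√(m(1−m)/s) ≈ z_{0.8} = 0.842, so s ≈ 0.3·0.7·(0.842)²/(0.43−0.3)² = 8.8.
At s = 8.8: P(θ<0.43) ≈ 0.808. Adjusting to match 0.8 gives s ≈ 8.13.
So α = 0.3·8.13 ≈ 2.44, β = 0.7·8.13 ≈ 5.69.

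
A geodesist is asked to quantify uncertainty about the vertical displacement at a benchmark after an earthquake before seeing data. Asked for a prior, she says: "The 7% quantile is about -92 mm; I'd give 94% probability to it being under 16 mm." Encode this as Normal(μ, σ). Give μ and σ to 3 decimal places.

For Normal(μ,σ), the p-quantile is μ + z_p·σ. Here z_{0.07} = -1.476, z_{0.94} = 1.555.
So -92 = μ − 1.476σ and 16 = μ + 1.555σ.
Subtracting: σ = (16 − -92)/(1.555 − (-1.476)) = 35.637.
Then μ = -92 − (-1.476)·35.637 = -39.407.

μ = -39.407, σ = 35.637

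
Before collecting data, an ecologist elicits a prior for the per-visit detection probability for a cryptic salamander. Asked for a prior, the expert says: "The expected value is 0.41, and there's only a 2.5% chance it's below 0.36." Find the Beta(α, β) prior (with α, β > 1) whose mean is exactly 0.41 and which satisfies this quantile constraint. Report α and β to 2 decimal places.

α ≈ 148.98, β ≈ 214.39

With mean 0.41 fixed, write α = 0.41s, β = 0.59s where s = α+β.
Need P(θ < 0.36) = 0.025 under Beta(0.41s, 0.59s). Normal approximation: (q−m)/√(m(1−m)/s) ≈ z_{0.025} = -1.96, so s ≈ 0.41·0.59·(-1.96)²/(0.36−0.41)² = 371.7.
At s = 371.7: P(θ<0.36) ≈ 0.024. Adjusting to match 0.025 gives s ≈ 363.37.
So α = 0.41·363.37 ≈ 148.98, β = 0.59·363.37 ≈ 214.39.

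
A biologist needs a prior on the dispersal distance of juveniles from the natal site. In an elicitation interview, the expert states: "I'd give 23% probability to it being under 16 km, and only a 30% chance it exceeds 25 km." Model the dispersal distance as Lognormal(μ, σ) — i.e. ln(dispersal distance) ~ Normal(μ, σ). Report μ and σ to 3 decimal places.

If T ~ Lognormal(μ,σ) then ln T ~ Normal(μ,σ), so the p-quantile of ln T is μ + z_p·σ.
ln(16) = 2.773 and ln(25) = 3.219; z_{0.23} = -0.7388, z_{0.7} = 0.5244.
σ = (3.219 − 2.773)/(0.5244 − (-0.7388)) = 0.353.
μ = 2.773 − (-0.7388)·0.353 = 3.034.

μ ≈ 3.034, σ ≈ 0.353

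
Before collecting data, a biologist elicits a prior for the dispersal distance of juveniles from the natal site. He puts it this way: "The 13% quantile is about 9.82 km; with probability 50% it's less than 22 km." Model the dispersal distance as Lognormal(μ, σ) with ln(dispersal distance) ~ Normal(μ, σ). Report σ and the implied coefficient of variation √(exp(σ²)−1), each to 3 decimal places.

σ ≈ 0.716, CV ≈ 0.819

If T ~ Lognormal(μ,σ) then ln T ~ Normal(μ,σ), so the p-quantile of ln T is μ + z_p·σ.
ln(9.82) = 2.284 and ln(22) = 3.091; z_{0.13} = -1.126, z_{0.5} = 0.
σ = (3.091 − 2.284)/(0 − (-1.126)) = 0.716.
μ = 2.284 − (-1.126)·0.716 = 3.091.
CV = √(exp(σ²)−1) = √(exp(0.5128)−1) = 0.819.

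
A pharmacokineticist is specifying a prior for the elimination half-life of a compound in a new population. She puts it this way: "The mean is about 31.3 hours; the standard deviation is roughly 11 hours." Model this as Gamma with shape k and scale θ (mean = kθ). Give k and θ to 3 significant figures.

k ≈ 8.1, θ ≈ 3.87

For Gamma(k, scale θ): mean = kθ, variance = kθ², so CV = 1/√k.
CV = SD/mean = 11/31.3 = 0.3514, hence k = 1/CV² = 8.1.
Then θ = mean/k = 31.3/8.1 = 3.87.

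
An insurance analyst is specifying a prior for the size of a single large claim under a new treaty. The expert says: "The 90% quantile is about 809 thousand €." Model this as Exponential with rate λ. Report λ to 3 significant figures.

λ ≈ 0.00285

P(T < 809.0) = 1 − e^(−λ·809.0) = 0.9, so λ = −ln(1−0.9)/809.0 = −ln(0.1)/809.0 = 0.00285.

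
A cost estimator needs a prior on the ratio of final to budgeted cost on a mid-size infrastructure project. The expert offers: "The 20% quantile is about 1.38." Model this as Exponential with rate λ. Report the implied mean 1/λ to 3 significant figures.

mean ≈ 6.18

P(T < 1.38) = 1 − e^(−λ·1.38) = 0.2, so λ = −ln(1−0.2)/1.38 = −ln(0.8)/1.38 = 0.162.
Mean = 1/λ = 6.18.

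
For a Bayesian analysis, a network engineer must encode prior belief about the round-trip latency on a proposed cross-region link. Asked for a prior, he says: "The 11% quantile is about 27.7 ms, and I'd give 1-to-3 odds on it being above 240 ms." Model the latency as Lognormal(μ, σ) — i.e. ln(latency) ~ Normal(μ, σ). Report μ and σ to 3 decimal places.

If T ~ Lognormal(μ,σ) then ln T ~ Normal(μ,σ), so the p-quantile of ln T is μ + z_p·σ.
ln(27.7) = 3.321 and ln(240) = 5.481; z_{0.11} = -1.227, z_{0.75} = 0.6745.
σ = (5.481 − 3.321)/(0.6745 − (-1.227)) = 1.136.
μ = 3.321 − (-1.227)·1.136 = 4.715.

μ ≈ 4.715, σ ≈ 1.136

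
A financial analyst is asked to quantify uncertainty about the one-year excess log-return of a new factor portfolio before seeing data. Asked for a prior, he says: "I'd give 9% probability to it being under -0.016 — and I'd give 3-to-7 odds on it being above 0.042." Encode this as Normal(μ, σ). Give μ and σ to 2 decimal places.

For Normal(μ,σ), the p-quantile is μ + z_p·σ. Here z_{0.09} = -1.341, z_{0.7} = 0.5244.
So -0.016 = μ − 1.341σ and 0.042 = μ + 0.5244σ.
Subtracting: σ = (0.042 − -0.016)/(0.5244 − (-1.341)) = 0.03.
Then μ = -0.016 − (-1.341)·0.03 = 0.03.

μ = 0.03, σ = 0.03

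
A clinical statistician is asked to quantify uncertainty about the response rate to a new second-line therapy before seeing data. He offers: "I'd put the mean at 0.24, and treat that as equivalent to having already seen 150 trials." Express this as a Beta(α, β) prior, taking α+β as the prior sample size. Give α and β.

α = 36, β = 114

Under the effective-sample-size interpretation, Beta(α, β) has prior mean α/(α+β) and prior sample size α+β.
So α+β = 150 and α/(α+β) = 0.24, giving α = 0.24·150 = 36 and β = 150 − 36 = 114.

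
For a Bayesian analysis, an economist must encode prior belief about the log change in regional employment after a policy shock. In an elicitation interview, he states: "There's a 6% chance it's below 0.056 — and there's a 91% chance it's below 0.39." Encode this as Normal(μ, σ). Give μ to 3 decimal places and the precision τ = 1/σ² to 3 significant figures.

μ = 0.235, τ = 75.2

For Normal(μ,σ), the p-quantile is μ + z_p·σ. Here z_{0.06} = -1.555, z_{0.91} = 1.341.
So 0.056 = μ − 1.555σ and 0.39 = μ + 1.341σ.
Subtracting: σ = (0.39 − 0.056)/(1.341 − (-1.555)) = 0.115.
Then μ = 0.056 − (-1.555)·0.115 = 0.235.
Precision τ = 1/σ² = 1/0.1154² = 75.2.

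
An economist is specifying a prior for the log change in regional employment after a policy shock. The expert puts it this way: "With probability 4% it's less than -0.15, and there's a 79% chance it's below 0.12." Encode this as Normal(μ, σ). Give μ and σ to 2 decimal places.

For Normal(μ,σ), the p-quantile is μ + z_p·σ. Here z_{0.04} = -1.751, z_{0.79} = 0.8064.
So -0.15 = μ − 1.751σ and 0.12 = μ + 0.8064σ.
Subtracting: σ = (0.12 − -0.15)/(0.8064 − (-1.751)) = 0.11.
Then μ = -0.15 − (-1.751)·0.11 = 0.03.

μ = 0.03, σ = 0.11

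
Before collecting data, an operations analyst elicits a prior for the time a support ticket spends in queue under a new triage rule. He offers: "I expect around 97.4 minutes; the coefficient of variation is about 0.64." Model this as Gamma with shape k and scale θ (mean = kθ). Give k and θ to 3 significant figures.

k ≈ 2.44, θ ≈ 39.9

For Gamma(k, scale θ): mean = kθ, variance = kθ², so CV = 1/√k.
CV = 0.64, hence k = 1/CV² = 2.44.
Then θ = mean/k = 97.4/2.44 = 39.9.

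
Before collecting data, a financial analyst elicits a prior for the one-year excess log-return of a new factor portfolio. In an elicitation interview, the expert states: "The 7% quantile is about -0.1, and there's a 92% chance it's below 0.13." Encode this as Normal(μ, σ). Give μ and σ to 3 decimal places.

μ = 0.018, σ = 0.080

For Normal(μ,σ), the p-quantile is μ + z_p·σ. Here z_{0.07} = -1.476, z_{0.92} = 1.405.
So -0.1 = μ − 1.476σ and 0.13 = μ + 1.405σ.
Subtracting: σ = (0.13 − -0.1)/(1.405 − (-1.476)) = 0.080.
Then μ = -0.1 − (-1.476)·0.080 = 0.018.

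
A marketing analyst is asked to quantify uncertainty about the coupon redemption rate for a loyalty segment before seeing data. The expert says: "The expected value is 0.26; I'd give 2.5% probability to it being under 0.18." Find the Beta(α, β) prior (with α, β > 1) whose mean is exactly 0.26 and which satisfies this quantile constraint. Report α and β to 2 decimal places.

With mean 0.26 fixed, write α = 0.26s, β = 0.74s where s = α+β.
Need P(θ < 0.18) = 0.025 under Beta(0.26s, 0.74s). Normal approximation: (q−m)/√(m(1−m)/s) ≈ z_{0.025} = -1.96, so s ≈ 0.26·0.74·(-1.96)²/(0.18−0.26)² = 115.5.
At s = 115.5: P(θ<0.18) ≈ 0.018. Adjusting to match 0.025 gives s ≈ 101.97.
So α = 0.26·101.97 ≈ 26.51, β = 0.74·101.97 ≈ 75.46.

α ≈ 26.51, β ≈ 75.46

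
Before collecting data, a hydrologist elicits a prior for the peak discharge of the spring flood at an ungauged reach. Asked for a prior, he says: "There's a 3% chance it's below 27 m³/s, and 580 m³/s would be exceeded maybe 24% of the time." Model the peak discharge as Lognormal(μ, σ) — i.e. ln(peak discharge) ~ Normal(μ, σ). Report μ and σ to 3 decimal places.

μ ≈ 5.526, σ ≈ 1.186

If T ~ Lognormal(μ,σ) then ln T ~ Normal(μ,σ), so the p-quantile of ln T is μ + z_p·σ.
ln(27) = 3.296 and ln(580) = 6.363; z_{0.03} = -1.881, z_{0.76} = 0.7063.
σ = (6.363 − 3.296)/(0.7063 − (-1.881)) = 1.186.
μ = 3.296 − (-1.881)·1.186 = 5.526.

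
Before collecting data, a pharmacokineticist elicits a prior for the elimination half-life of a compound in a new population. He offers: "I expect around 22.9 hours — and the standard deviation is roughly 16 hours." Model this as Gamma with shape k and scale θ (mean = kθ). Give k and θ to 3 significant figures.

k ≈ 2.05, θ ≈ 11.2

For Gamma(k, scale θ): mean = kθ, variance = kθ², so CV = 1/√k.
CV = SD/mean = 16/22.9 = 0.6987, hence k = 1/CV² = 2.05.
Then θ = mean/k = 22.9/2.05 = 11.2.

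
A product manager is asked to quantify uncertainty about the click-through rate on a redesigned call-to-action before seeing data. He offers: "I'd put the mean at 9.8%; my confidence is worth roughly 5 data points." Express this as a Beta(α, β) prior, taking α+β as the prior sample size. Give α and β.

Under the effective-sample-size interpretation, Beta(α, β) has prior mean α/(α+β) and prior sample size α+β.
So α+β = 5 and α/(α+β) = 0.098, giving α = 0.098·5 = 0.49 and β = 5 − 0.49 = 4.51.

α = 0.49, β = 4.51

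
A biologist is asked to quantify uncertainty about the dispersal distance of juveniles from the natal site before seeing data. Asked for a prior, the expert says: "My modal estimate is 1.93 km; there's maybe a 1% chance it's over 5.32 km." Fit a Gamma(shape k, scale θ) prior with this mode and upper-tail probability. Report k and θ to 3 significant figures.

k ≈ 5.47, θ ≈ 0.432

Gamma(k,θ) with k>1 has mode (k−1)θ, so θ = 1.93/(k−1).
Need P(X < 5.32) = 0.99 with θ tied to k this way. Start at k = 2, θ = 1.93: P(X<5.32) ≈ 0.761.
Too low — raise k to concentrate. Iterating converges to k ≈ 5.47.
Then θ = 1.93/(5.47−1) ≈ 0.432.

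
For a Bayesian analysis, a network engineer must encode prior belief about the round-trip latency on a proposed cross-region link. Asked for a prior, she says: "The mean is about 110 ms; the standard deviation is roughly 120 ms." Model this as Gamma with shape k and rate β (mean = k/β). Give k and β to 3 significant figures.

For Gamma(k, rate β): mean = k/β, variance = k/β², so CV = 1/√k.
CV = SD/mean = 120/110 = 1.091, hence k = 1/CV² = 0.84.
Then β = k/mean = 0.84/110 = 0.00764.

k ≈ 0.84, β ≈ 0.00764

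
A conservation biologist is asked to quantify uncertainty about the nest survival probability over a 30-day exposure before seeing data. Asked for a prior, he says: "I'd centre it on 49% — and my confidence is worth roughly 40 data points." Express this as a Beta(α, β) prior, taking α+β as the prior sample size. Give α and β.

Under the effective-sample-size interpretation, Beta(α, β) has prior mean α/(α+β) and prior sample size α+β.
So α+β = 40 and α/(α+β) = 0.49, giving α = 0.49·40 = 19.6 and β = 40 − 19.6 = 20.4.

α = 19.6, β = 20.4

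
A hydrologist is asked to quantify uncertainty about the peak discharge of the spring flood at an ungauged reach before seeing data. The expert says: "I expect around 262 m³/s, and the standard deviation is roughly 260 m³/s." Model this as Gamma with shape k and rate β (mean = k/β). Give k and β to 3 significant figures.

k ≈ 1.02, β ≈ 0.00388

For Gamma(k, rate β): mean = k/β, variance = k/β², so CV = 1/√k.
CV = SD/mean = 260/262 = 0.9924, hence k = 1/CV² = 1.02.
Then β = k/mean = 1.02/262 = 0.00388.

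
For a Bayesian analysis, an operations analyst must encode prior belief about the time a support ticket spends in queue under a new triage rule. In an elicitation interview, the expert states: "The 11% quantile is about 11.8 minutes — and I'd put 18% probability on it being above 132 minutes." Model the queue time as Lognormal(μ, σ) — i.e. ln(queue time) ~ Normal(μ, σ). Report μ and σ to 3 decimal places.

If T ~ Lognormal(μ,σ) then ln T ~ Normal(μ,σ), so the p-quantile of ln T is μ + z_p·σ.
ln(11.8) = 2.468 and ln(132) = 4.883; z_{0.11} = -1.227, z_{0.82} = 0.9154.
σ = (4.883 − 2.468)/(0.9154 − (-1.227)) = 1.127.
μ = 2.468 − (-1.227)·1.127 = 3.851.

μ ≈ 3.851, σ ≈ 1.127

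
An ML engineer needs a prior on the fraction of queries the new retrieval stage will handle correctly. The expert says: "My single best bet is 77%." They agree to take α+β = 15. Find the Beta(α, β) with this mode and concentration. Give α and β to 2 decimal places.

α = 11.01, β = 3.99

For α,β > 1 the Beta mode is (α−1)/(α+β−2). With α+β = 15, the mode is (α−1)/13.
Set (α−1)/13 = 0.77 → α = 1 + 0.77·13 = 11.01.
β = 15 − α = 3.99.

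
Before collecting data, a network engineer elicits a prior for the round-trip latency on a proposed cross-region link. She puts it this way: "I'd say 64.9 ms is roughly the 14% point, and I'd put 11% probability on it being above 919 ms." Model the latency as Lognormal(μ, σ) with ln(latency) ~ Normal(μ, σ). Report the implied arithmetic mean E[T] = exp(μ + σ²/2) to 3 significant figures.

If T ~ Lognormal(μ,σ) then ln T ~ Normal(μ,σ), so the p-quantile of ln T is μ + z_p·σ.
ln(64.9) = 4.173 and ln(919) = 6.823; z_{0.14} = -1.08, z_{0.89} = 1.227.
σ = (6.823 − 4.173)/(1.227 − (-1.08)) = 1.149.
μ = 4.173 − (-1.08)·1.149 = 5.414.
E[T] = exp(μ + σ²/2) = exp(5.414 + 0.6600) = 434 ms.

E[T] ≈ 434 ms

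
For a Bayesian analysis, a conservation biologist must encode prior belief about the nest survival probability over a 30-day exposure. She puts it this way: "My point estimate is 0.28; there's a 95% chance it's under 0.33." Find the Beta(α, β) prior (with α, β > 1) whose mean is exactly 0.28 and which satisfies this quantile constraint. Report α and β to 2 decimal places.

With mean 0.28 fixed, write α = 0.28s, β = 0.72s where s = α+β.
Need P(θ < 0.33) = 0.95 under Beta(0.28s, 0.72s). Normal approximation: (q−m)/√(m(1−m)/s) ≈ z_{0.95} = 1.64, so s ≈ 0.28·0.72·(1.64)²/(0.33−0.28)² = 218.2.
At s = 218.2: P(θ<0.33) ≈ 0.947. Adjusting to match 0.95 gives s ≈ 227.05.
So α = 0.28·227.05 ≈ 63.57, β = 0.72·227.05 ≈ 163.48.

α ≈ 63.57, β ≈ 163.48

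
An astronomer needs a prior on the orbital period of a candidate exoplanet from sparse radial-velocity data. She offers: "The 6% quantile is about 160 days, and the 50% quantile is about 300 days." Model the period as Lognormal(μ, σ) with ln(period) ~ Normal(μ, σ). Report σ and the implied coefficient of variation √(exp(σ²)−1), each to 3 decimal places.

If T ~ Lognormal(μ,σ) then ln T ~ Normal(μ,σ), so the p-quantile of ln T is μ + z_p·σ.
ln(160) = 5.075 and ln(300) = 5.704; z_{0.06} = -1.555, z_{0.5} = 0.
σ = (5.704 − 5.075)/(0 − (-1.555)) = 0.404.
μ = 5.075 − (-1.555)·0.404 = 5.704.
CV = √(exp(σ²)−1) = √(exp(0.1635)−1) = 0.421.

σ ≈ 0.404, CV ≈ 0.421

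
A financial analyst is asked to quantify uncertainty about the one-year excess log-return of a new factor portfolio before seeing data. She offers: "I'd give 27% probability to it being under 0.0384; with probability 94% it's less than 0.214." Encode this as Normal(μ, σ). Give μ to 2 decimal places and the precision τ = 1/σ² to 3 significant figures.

μ = 0.09, τ = 152

For Normal(μ,σ), the p-quantile is μ + z_p·σ. Here z_{0.27} = -0.6128, z_{0.94} = 1.555.
So 0.0384 = μ − 0.6128σ and 0.214 = μ + 1.555σ.
Subtracting: σ = (0.214 − 0.0384)/(1.555 − (-0.6128)) = 0.08.
Then μ = 0.0384 − (-0.6128)·0.08 = 0.09.
Precision τ = 1/σ² = 1/0.08101² = 152.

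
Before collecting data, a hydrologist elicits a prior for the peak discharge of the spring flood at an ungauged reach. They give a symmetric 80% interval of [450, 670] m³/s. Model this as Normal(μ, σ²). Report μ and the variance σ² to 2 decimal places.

A symmetric 80% interval runs μ ± z·σ with z = 1.282.
Half-width = 110, so σ = 110/1.282 = 85.833 and σ² = 7367.38.
μ is the interval midpoint, 560.00.

μ = 560.00, σ² = 7367.38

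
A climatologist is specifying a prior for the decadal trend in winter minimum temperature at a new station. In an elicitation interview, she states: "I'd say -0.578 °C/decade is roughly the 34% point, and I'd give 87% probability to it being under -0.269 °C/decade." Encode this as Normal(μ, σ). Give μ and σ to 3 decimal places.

For Normal(μ,σ), the p-quantile is μ + z_p·σ. Here z_{0.34} = -0.4125, z_{0.87} = 1.126.
So -0.578 = μ − 0.4125σ and -0.269 = μ + 1.126σ.
Subtracting: σ = (-0.269 − -0.578)/(1.126 − (-0.4125)) = 0.201.
Then μ = -0.578 − (-0.4125)·0.201 = -0.495.

μ = -0.495, σ = 0.201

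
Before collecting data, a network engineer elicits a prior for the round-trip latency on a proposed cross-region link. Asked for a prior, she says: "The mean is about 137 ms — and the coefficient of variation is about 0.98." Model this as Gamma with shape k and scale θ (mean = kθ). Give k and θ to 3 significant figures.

For Gamma(k, scale θ): mean = kθ, variance = kθ², so CV = 1/√k.
CV = 0.98, hence k = 1/CV² = 1.04.
Then θ = mean/k = 137/1.04 = 132.

k ≈ 1.04, θ ≈ 132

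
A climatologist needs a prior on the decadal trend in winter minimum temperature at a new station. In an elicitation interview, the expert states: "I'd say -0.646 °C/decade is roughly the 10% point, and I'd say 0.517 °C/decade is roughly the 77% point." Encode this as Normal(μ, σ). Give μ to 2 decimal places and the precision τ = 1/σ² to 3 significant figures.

μ = 0.09, τ = 3.02

The p-quantile of Normal(μ,σ) is μ + z_p·σ, with z_{0.1} = -1.282 and z_{0.77} = 0.7388.
Eliminate σ: μ = (z₂·x₁ − z₁·x₂)/(z₂ − z₁) = (0.7388·-0.646 − (-1.282)·0.517)/2.02 = 0.09.
Then σ = (x₂ − x₁)/(z₂ − z₁) = (0.517 − -0.646)/2.02 = 0.58.
Precision τ = 1/σ² = 1/0.5756² = 3.02.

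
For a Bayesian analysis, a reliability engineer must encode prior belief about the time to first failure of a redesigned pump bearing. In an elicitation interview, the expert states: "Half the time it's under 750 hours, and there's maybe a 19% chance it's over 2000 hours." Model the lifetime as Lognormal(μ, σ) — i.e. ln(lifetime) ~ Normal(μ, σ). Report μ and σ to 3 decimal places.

If T ~ Lognormal(μ,σ) then ln T ~ Normal(μ,σ), so the p-quantile of ln T is μ + z_p·σ.
ln(750) = 6.62 and ln(2000) = 7.601; z_{0.5} = 0, z_{0.81} = 0.8779.
σ = (7.601 − 6.62)/(0.8779 − (0)) = 1.117.
μ = 6.62 − (0)·1.117 = 6.620.

μ ≈ 6.620, σ ≈ 1.117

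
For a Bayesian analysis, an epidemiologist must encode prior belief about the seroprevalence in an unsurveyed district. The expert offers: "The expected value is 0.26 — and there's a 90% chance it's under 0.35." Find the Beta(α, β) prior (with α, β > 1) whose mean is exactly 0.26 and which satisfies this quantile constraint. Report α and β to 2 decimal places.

α ≈ 10.58, β ≈ 30.11

With mean 0.26 fixed, write α = 0.26s, β = 0.74s where s = α+β.
Need P(θ < 0.35) = 0.9 under Beta(0.26s, 0.74s). Normal approximation: (q−m)/√(m(1−m)/s) ≈ z_{0.9} = 1.28, so s ≈ 0.26·0.74·(1.28)²/(0.35−0.26)² = 39.0.
At s = 39.0: P(θ<0.35) ≈ 0.896. Adjusting to match 0.9 gives s ≈ 40.68.
So α = 0.26·40.68 ≈ 10.58, β = 0.74·40.68 ≈ 30.11.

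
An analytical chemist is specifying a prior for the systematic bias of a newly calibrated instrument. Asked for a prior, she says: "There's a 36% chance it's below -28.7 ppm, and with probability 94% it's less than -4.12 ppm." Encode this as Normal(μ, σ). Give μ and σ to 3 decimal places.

μ = -24.095, σ = 12.847

For Normal(μ,σ), the p-quantile is μ + z_p·σ. Here z_{0.36} = -0.3585, z_{0.94} = 1.555.
So -28.7 = μ − 0.3585σ and -4.12 = μ + 1.555σ.
Subtracting: σ = (-4.12 − -28.7)/(1.555 − (-0.3585)) = 12.847.
Then μ = -28.7 − (-0.3585)·12.847 = -24.095.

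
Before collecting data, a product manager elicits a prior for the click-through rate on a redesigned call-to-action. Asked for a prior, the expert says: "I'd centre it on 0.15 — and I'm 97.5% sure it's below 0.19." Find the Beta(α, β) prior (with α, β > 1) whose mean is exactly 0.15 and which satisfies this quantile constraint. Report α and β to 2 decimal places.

With mean 0.15 fixed, write α = 0.15s, β = 0.85s where s = α+β.
Need P(θ < 0.19) = 0.975 under Beta(0.15s, 0.85s). Normal approximation: (q−m)/√(m(1−m)/s) ≈ z_{0.975} = 1.96, so s ≈ 0.15·0.85·(1.96)²/(0.19−0.15)² = 306.1.
At s = 306.1: P(θ<0.19) ≈ 0.969. Adjusting to match 0.975 gives s ≈ 336.53.
So α = 0.15·336.53 ≈ 50.48, β = 0.85·336.53 ≈ 286.05.

α ≈ 50.48, β ≈ 286.05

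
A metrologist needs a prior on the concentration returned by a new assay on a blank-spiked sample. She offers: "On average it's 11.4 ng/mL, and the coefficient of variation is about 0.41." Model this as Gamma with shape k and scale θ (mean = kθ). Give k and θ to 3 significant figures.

For Gamma(k, scale θ): mean = kθ, variance = kθ², so CV = 1/√k.
CV = 0.41, hence k = 1/CV² = 5.95.
Then θ = mean/k = 11.4/5.95 = 1.92.

k ≈ 5.95, θ ≈ 1.92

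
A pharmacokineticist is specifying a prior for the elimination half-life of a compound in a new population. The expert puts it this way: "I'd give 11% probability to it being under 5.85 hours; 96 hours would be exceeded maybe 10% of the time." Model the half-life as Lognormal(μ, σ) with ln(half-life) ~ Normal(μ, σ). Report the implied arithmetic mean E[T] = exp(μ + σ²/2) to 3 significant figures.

E[T] ≈ 42.8 hours

If T ~ Lognormal(μ,σ) then ln T ~ Normal(μ,σ), so the p-quantile of ln T is μ + z_p·σ.
ln(5.85) = 1.766 and ln(96) = 4.564; z_{0.11} = -1.227, z_{0.9} = 1.282.
σ = (4.564 − 1.766)/(1.282 − (-1.227)) = 1.116.
μ = 1.766 − (-1.227)·1.116 = 3.135.
E[T] = exp(μ + σ²/2) = exp(3.135 + 0.6222) = 42.8 hours.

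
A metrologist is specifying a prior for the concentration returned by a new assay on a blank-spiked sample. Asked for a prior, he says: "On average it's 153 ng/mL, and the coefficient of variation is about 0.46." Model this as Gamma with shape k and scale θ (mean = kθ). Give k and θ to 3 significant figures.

k ≈ 4.73, θ ≈ 32.4

For Gamma(k, scale θ): mean = kθ, variance = kθ², so CV = 1/√k.
CV = 0.46, hence k = 1/CV² = 4.73.
Then θ = mean/k = 153/4.73 = 32.4.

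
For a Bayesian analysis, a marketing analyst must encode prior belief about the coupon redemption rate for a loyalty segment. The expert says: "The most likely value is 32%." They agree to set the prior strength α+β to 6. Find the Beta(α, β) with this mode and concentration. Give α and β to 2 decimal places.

α = 2.28, β = 3.72

For α,β > 1 the Beta mode is (α−1)/(α+β−2). With α+β = 6, the mode is (α−1)/4.
Set (α−1)/4 = 0.32 → α = 1 + 0.32·4 = 2.28.
β = 6 − α = 3.72.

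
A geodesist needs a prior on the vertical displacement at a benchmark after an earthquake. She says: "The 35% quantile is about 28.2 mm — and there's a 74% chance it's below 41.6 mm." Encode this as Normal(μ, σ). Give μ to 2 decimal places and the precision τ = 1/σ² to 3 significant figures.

The p-quantile of Normal(μ,σ) is μ + z_p·σ, with z_{0.35} = -0.3853 and z_{0.74} = 0.6433.
Eliminate σ: μ = (z₂·x₁ − z₁·x₂)/(z₂ − z₁) = (0.6433·28.2 − (-0.3853)·41.6)/1.029 = 33.22.
Then σ = (x₂ − x₁)/(z₂ − z₁) = (41.6 − 28.2)/1.029 = 13.03.
Precision τ = 1/σ² = 1/13.03² = 0.00589.

μ = 33.22, τ = 0.00589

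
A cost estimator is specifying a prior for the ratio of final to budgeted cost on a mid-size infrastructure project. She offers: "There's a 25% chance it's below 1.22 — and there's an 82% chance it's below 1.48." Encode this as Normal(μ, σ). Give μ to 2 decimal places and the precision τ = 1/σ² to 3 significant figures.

μ = 1.33, τ = 37.4

For Normal(μ,σ), the p-quantile is μ + z_p·σ. Here z_{0.25} = -0.6745, z_{0.82} = 0.9154.
So 1.22 = μ − 0.6745σ and 1.48 = μ + 0.9154σ.
Subtracting: σ = (1.48 − 1.22)/(0.9154 − (-0.6745)) = 0.16.
Then μ = 1.22 − (-0.6745)·0.16 = 1.33.
Precision τ = 1/σ² = 1/0.1635² = 37.4.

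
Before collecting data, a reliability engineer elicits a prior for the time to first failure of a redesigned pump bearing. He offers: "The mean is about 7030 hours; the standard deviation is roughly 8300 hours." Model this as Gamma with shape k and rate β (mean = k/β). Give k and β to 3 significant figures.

For Gamma(k, rate β): mean = k/β, variance = k/β², so CV = 1/√k.
CV = SD/mean = 8300/7030 = 1.181, hence k = 1/CV² = 0.717.
Then β = k/mean = 0.717/7030 = 0.000102.

k ≈ 0.717, β ≈ 0.000102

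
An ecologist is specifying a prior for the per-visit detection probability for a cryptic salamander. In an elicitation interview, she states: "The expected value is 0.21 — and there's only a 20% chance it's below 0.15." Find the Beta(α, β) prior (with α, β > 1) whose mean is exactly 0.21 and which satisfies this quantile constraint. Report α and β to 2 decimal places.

α ≈ 7.11, β ≈ 26.74

With mean 0.21 fixed, write α = 0.21s, β = 0.79s where s = α+β.
Need P(θ < 0.15) = 0.2 under Beta(0.21s, 0.79s). Normal approximation: (q−m)/√(m(1−m)/s) ≈ z_{0.2} = -0.842, so s ≈ 0.21·0.79·(-0.842)²/(0.15−0.21)² = 32.6.
At s = 32.6: P(θ<0.15) ≈ 0.205. Adjusting to match 0.2 gives s ≈ 33.85.
So α = 0.21·33.85 ≈ 7.11, β = 0.79·33.85 ≈ 26.74.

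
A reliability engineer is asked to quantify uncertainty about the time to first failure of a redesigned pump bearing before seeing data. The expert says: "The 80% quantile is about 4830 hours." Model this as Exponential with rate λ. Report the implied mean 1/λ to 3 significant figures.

P(T < 4830.0) = 1 − e^(−λ·4830.0) = 0.8, so λ = −ln(1−0.8)/4830.0 = −ln(0.2)/4830.0 = 0.000333.
Mean = 1/λ = 3000 hours.

mean ≈ 3000 hours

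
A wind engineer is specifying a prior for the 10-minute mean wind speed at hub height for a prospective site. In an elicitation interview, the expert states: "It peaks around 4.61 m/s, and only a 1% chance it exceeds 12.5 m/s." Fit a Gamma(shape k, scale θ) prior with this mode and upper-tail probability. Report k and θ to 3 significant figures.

k ≈ 5.63, θ ≈ 0.995

Gamma(k,θ) with k>1 has mode (k−1)θ, so θ = 4.61/(k−1).
Need P(X < 12.5) = 0.99 with θ tied to k this way. Start at k = 2, θ = 4.61: P(X<12.5) ≈ 0.753.
Too low — raise k to concentrate. Iterating converges to k ≈ 5.63.
Then θ = 4.61/(5.63−1) ≈ 0.995.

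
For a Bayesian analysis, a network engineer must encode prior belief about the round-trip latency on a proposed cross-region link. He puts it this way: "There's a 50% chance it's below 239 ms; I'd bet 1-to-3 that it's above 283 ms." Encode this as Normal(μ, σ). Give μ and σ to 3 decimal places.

μ = 239.000, σ = 65.234

For Normal(μ,σ), the p-quantile is μ + z_p·σ. Here z_{0.5} = 0, z_{0.75} = 0.6745.
So 239 = μ + 0σ and 283 = μ + 0.6745σ.
Subtracting: σ = (283 − 239)/(0.6745 − (0)) = 65.234.
Then μ = 239 − (0)·65.234 = 239.000.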